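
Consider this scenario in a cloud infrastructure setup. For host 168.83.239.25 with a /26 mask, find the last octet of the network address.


Given: IP = 168.83.239.25, prefix = /26
Subnet mask = 255.255.255.192
Last octet of IP: 25
Last octet of mask: 192
Network last octet = 25 AND 192 = 0

0


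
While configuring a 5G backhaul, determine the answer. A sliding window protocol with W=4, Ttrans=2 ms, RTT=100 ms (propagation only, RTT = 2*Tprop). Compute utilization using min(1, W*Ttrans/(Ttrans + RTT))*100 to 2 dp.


Given: W = 4, Ttrans = 2 ms, RTT = 100 ms (= 2 * Tprop, Tprop = 50 ms)
Cycle time = Ttrans + RTT = 2 + 100 = 102 ms (first packet sent until its ACK returns)
W * Ttrans = 4 * 2 = 8 ms of sending per cycle
W * Ttrans / (Ttrans + RTT) = 8 / 102 = 0.078431
U = min(1, 0.078431) = 0.078431
U% = 7.84%

7.84


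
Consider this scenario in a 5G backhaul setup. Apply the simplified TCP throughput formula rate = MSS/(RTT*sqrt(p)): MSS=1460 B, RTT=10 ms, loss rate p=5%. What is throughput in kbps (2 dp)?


Given: MSS = 1460 bytes, RTT = 10 ms, loss = 5%
RTT in seconds = 10 / 1000 = 0.01
Loss rate = 5% = 0.05
sqrt(loss) = sqrt(0.05) = 0.223606797750
Throughput (bytes/s) = 1460 / (0.01 * 0.223606797750) = 652931.8494
Throughput (kbps) = 652931.8494 * 8 / 1000 = 5223.454795 -> 5223.45 kbps (2 dp)

5223.45


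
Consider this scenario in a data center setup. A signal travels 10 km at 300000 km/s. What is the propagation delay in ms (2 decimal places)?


Given: distance = 10 km, speed = 300000 km/s
Delay = distance / speed = 10 / 300000 seconds
Delay in ms = 10 * 1000 / 300000
Delay = 0.0333 ms
Rounded to 2 dp = 0.03 ms

0.03


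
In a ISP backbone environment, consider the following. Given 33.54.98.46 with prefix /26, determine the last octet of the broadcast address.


Given: IP = 33.54.98.46, prefix = /26
Host bits = 32 - 26 = 6
Network last octet = 46 AND mask = 0
Host part size = 2^6 - 1 = 63
Broadcast last octet = 0 OR 63 = 63

63


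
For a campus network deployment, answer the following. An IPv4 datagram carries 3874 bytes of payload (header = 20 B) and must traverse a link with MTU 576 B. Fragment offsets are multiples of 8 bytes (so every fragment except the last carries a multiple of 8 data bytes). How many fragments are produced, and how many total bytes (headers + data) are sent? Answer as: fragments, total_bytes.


Max data per non-final fragment = floor((MTU - header)/8)*8 = floor((576 - 20)/8)*8 = floor(556/8)*8 = 552 B
Final fragment needs no 8-byte alignment: it can carry up to MTU - header = 556 B
Non-final fragments needed = ceil((payload - 556) / 552) = ceil(3318/552) = ceil(6.0109) = 7
Number of fragments = 7 + 1 = 8
Fragment sizes (data): 7 * 552 B + 10 B (last, 10 <= 556 OK)
Total bytes sent = payload + n_frags * header = 3874 + 8*20 = 3874 + 160 = 4034 B

8, 4034


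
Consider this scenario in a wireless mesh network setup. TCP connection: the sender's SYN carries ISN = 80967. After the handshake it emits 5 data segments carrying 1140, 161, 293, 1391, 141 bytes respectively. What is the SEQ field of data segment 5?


The SYN occupies sequence number ISN = 80967, so the first data byte is ISN + 1 = 80968.
SEQ of data segment i = (ISN + 1) + sum of payload sizes of segments 1..i-1.
Segment 1: SEQ = 80968, payload = 1140 bytes
Segment 2: SEQ = 82108, payload = 161 bytes
Segment 3: SEQ = 82269, payload = 293 bytes
Segment 4: SEQ = 82562, payload = 1391 bytes
Segment 5: SEQ = 83953, payload = 141 bytes
SEQ of segment 5 = 80968 + 1140 + 161 + 293 + 1391 = 83953

83953


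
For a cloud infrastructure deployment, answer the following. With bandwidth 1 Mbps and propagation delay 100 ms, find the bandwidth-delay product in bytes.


Given: bandwidth = 1 Mbps, delay = 100 ms
BDP in bits = 1 * 10^6 * 100 / 1000
BDP in bits = 100000
BDP in bytes = 100000 / 8 = 12500

12500


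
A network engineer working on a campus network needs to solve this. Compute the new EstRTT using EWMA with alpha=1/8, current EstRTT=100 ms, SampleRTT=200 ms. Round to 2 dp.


Given: EstRTT = 100 ms, SampleRTT = 200 ms, alpha = 1/8
New EstRTT = (1 - alpha) * EstRTT + alpha * SampleRTT
(7/8) * 100 = 87.5
(1/8) * 200 = 25
New EstRTT = 87.5 + 25 = 112.5 ms -> 112.50 ms (2 dp)

112.50


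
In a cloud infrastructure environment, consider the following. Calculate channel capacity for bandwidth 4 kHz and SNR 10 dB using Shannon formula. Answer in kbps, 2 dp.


Given: B = 4 kHz, SNR = 10 dB
SNR linear = 10^(10/10) = 10
1 + SNR = 11
log2(11) = 3.4594316186
C = 4 * 1000 * 3.4594316186 = 13837.7265 bps
C = 13.837726 kbps -> 13.84 kbps (2 dp)

13.84


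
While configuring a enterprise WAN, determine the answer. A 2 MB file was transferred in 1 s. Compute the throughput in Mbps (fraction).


Given: file = 2 MB, time = 1 s
File in Mb = 2 * 8 = 16 Mb
Throughput = 16 / 1 Mbps
Throughput = 16 Mbps

16


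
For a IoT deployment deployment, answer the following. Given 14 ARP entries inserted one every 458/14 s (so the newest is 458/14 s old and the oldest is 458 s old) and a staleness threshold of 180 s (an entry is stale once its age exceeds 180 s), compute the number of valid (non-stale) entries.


Ages are k * 458/14 s for k = 1..14 (spacing = 32.7143 s).
Entry k is valid iff k * 458/14 <= 180 iff k <= 14 * 180 / 458 = 5.5022
n_valid = floor(5.5022) = 5
(n_stale = 14 - 5 = 9)

5


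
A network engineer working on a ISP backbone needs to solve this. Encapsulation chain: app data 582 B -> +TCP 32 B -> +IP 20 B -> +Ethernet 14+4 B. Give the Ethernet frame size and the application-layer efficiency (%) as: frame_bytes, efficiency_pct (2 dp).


TCP segment = 582 + 32 = 614 B
IP packet = 614 + 20 = 634 B
Ethernet frame = 634 + 14 + 4 = 652 B
Efficiency = app / frame = 582 / 652 = 0.892638 = 89.2638% -> 89.26% (2 dp)

652, 89.26


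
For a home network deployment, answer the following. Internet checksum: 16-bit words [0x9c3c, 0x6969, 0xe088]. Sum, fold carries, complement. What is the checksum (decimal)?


Given words: [0x9c3c, 0x6969, 0xe088]
Step 1: Sum all words
Raw sum = 39996 + 26985 + 57480 = 124461
Step 2: Fold carry: (58925 + 1) = 58926
One's complement = ~58926 & 0xFFFF = 6609

6609


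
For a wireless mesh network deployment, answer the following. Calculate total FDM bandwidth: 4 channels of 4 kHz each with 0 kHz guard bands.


Given: 4 channels, 4 kHz each, guard = 0 kHz
Channel bandwidth = 4 * 4 = 16 kHz
Guard bands = 3 gaps * 0 kHz = 0 kHz
Total = 16 + 0 = 16 kHz

16


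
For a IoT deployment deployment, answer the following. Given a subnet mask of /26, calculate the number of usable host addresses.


Given: subnet mask /26
Host bits = 32 - 26 = 6
Total addresses = 2^6 = 64
Usable hosts = 64 - 2 (network + broadcast) = 62

62


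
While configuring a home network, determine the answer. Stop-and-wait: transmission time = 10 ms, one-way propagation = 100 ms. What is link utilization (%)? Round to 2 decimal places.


Given: Ttrans = 10 ms, Tprop = 100 ms
RTT = 2 * Tprop = 2 * 100 = 200 ms
U = Ttrans / (Ttrans + RTT)
U = 10 / (10 + 200)
U = 10 / 210 = 0.047619
U% = 4.76%

4.76


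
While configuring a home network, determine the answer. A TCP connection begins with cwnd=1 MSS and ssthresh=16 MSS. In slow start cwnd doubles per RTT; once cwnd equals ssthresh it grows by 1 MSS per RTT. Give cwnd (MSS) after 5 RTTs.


RTT 0: cwnd = 1 MSS (initial)
RTT 1: cwnd = 2 MSS (slow start, doubled)
RTT 2: cwnd = 4 MSS (slow start, doubled)
RTT 3: cwnd = 8 MSS (slow start, doubled)
RTT 4: cwnd = 16 MSS (slow start, doubled)
RTT 5: cwnd = 17 MSS (congestion avoidance, +1)

17


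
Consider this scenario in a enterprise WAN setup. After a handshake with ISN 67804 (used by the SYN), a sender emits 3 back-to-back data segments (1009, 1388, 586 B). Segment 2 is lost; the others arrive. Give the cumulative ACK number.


SYN uses sequence number 67804; first data byte = ISN + 1 = 67805.
Segment 1: SEQ = 67805, len = 1009 B, covers [67805, 68813]
Segment 2: SEQ = 68814, len = 1388 B, covers [68814, 70201] [LOST]
Segment 3: SEQ = 70202, len = 586 B, covers [70202, 70787]
In-order data received: bytes [67805, 68813] (segments 1..1).
Segment 2 missing -> gap begins at byte 68814; later segments buffered out of order.
Cumulative ACK = next expected in-order byte = 67805 + 1009 = 68814

68814


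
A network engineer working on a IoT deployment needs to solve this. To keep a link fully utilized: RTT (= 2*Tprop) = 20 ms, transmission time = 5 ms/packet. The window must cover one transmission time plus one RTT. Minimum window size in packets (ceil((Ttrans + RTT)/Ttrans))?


Given: Ttrans = 5 ms, RTT = 20 ms (= 2 * Tprop, Tprop = 10 ms)
Time until first ACK returns = Ttrans + RTT = 5 + 20 = 25 ms
Need W * Ttrans >= Ttrans + RTT  ->  W >= (Ttrans + RTT) / Ttrans
(Ttrans + RTT) / Ttrans = 25 / 5 = 5
W_min = ceil(5) = 5

5


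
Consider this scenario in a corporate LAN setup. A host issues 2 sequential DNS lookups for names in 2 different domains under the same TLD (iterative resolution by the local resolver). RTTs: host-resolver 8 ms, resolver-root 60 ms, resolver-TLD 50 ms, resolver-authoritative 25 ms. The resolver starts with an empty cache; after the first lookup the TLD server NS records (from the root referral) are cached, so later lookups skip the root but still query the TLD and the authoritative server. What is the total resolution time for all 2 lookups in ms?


Lookup 1 (cold cache): local + root + TLD + auth = 8 + 60 + 50 + 25 = 143 ms
Lookups 2..2 (TLD NS cached -> skip root; new domain -> still ask TLD and auth): local + TLD + auth = 8 + 50 + 25 = 83 ms each
Remaining 1 lookups: 1 * 83 = 83 ms
Total = 143 + 83 = 226 ms

226


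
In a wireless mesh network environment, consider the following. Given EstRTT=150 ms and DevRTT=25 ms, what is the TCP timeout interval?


Given: EstRTT = 150 ms, DevRTT = 25 ms
Timeout = EstRTT + 4 * DevRTT
4 * DevRTT = 4 * 25 = 100
Timeout = 150 + 100 = 250 ms

250


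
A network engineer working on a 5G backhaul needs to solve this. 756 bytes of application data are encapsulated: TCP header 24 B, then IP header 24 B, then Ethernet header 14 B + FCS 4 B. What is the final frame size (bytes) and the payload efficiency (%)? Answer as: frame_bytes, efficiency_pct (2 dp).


TCP segment = 756 + 24 = 780 B
IP packet = 780 + 24 = 804 B
Ethernet frame = 804 + 14 + 4 = 822 B
Efficiency = app / frame = 756 / 822 = 0.919708 = 91.9708% -> 91.97% (2 dp)

822, 91.97


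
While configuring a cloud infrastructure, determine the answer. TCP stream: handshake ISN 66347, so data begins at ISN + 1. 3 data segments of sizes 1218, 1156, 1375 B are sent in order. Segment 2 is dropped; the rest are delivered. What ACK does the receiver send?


SYN uses sequence number 66347; first data byte = ISN + 1 = 66348.
Segment 1: SEQ = 66348, len = 1218 B, covers [66348, 67565]
Segment 2: SEQ = 67566, len = 1156 B, covers [67566, 68721] [LOST]
Segment 3: SEQ = 68722, len = 1375 B, covers [68722, 70096]
In-order data received: bytes [66348, 67565] (segments 1..1).
Segment 2 missing -> gap begins at byte 67566; later segments buffered out of order.
Cumulative ACK = next expected in-order byte = 66348 + 1218 = 67566

67566


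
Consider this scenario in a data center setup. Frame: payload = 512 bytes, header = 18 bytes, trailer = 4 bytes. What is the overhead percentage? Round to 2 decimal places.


Given: payload = 512 B, header = 18 B, trailer = 4 B
Overhead bytes = header + trailer = 18 + 4 = 22
Total frame = payload + overhead = 512 + 22 = 534
Overhead % = 22 / 534 * 100 = 4.1199% -> 4.12% (2 dp)

4.12


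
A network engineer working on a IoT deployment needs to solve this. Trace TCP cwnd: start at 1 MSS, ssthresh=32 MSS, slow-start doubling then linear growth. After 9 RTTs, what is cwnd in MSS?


RTT 0: cwnd = 1 MSS (initial)
RTT 1: cwnd = 2 MSS (slow start, doubled)
RTT 2: cwnd = 4 MSS (slow start, doubled)
RTT 3: cwnd = 8 MSS (slow start, doubled)
RTT 4: cwnd = 16 MSS (slow start, doubled)
RTT 5: cwnd = 32 MSS (slow start, doubled)
RTT 6: cwnd = 33 MSS (congestion avoidance, +1)
RTT 7: cwnd = 34 MSS (congestion avoidance, +1)
RTT 8: cwnd = 35 MSS (congestion avoidance, +1)
RTT 9: cwnd = 36 MSS (congestion avoidance, +1)

36


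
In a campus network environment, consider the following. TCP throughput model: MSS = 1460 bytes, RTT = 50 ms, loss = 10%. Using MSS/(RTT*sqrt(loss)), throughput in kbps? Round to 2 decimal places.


Given: MSS = 1460 bytes, RTT = 50 ms, loss = 10%
RTT in seconds = 50 / 1000 = 0.05
Loss rate = 10% = 0.1
sqrt(loss) = sqrt(0.1) = 0.316227766017
Throughput (bytes/s) = 1460 / (0.05 * 0.316227766017) = 92338.5077
Throughput (kbps) = 92338.5077 * 8 / 1000 = 738.708061 -> 738.71 kbps (2 dp)

738.71


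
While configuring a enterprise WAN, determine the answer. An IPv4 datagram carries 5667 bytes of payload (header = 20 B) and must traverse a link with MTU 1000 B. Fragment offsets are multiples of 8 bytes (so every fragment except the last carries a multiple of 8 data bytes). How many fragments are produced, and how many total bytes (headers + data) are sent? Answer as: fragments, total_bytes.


Max data per non-final fragment = floor((MTU - header)/8)*8 = floor((1000 - 20)/8)*8 = floor(980/8)*8 = 976 B
Final fragment needs no 8-byte alignment: it can carry up to MTU - header = 980 B
Non-final fragments needed = ceil((payload - 980) / 976) = ceil(4687/976) = ceil(4.8023) = 5
Number of fragments = 5 + 1 = 6
Fragment sizes (data): 5 * 976 B + 787 B (last, 787 <= 980 OK)
Total bytes sent = payload + n_frags * header = 5667 + 6*20 = 5667 + 120 = 5787 B

6, 5787


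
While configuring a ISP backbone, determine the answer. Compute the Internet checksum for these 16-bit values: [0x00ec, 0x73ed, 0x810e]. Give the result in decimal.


Given words: [0x00ec, 0x73ed, 0x810e]
Step 1: Sum all words
Raw sum = 236 + 29677 + 33038 = 62951
One's complement = ~62951 & 0xFFFF = 2584

2584


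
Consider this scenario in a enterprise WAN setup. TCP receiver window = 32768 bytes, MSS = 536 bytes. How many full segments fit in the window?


Given: RWND = 32768 bytes, MSS = 536 bytes
Full segments = floor(RWND / MSS)
Full segments = floor(32768 / 536)
Full segments = floor(61.1343) = 61

61


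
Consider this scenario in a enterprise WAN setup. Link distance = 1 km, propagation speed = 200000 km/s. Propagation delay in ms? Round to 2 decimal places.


Given: distance = 1 km, speed = 200000 km/s
Delay = distance / speed = 1 / 200000 seconds
Delay in ms = 1 * 1000 / 200000
Delay = 0.0050 ms
Rounded to 2 dp = 0.01 ms

0.01


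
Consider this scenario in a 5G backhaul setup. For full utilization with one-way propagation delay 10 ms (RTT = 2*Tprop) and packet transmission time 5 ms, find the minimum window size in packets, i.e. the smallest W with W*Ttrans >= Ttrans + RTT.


Given: Ttrans = 5 ms, RTT = 20 ms (= 2 * Tprop, Tprop = 10 ms)
Time until first ACK returns = Ttrans + RTT = 5 + 20 = 25 ms
Need W * Ttrans >= Ttrans + RTT  ->  W >= (Ttrans + RTT) / Ttrans
(Ttrans + RTT) / Ttrans = 25 / 5 = 5
W_min = ceil(5) = 5

5


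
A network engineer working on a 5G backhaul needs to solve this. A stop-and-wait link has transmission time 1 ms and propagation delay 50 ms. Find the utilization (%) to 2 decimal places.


Given: Ttrans = 1 ms, Tprop = 50 ms
RTT = 2 * Tprop = 2 * 50 = 100 ms
U = Ttrans / (Ttrans + RTT)
U = 1 / (1 + 100)
U = 1 / 101 = 0.009901
U% = 0.99%

0.99


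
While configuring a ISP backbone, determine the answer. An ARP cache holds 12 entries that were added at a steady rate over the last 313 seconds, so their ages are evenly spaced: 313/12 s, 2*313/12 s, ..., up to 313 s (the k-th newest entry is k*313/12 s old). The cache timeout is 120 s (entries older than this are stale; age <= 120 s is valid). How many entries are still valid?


Ages are k * 313/12 s for k = 1..12 (spacing = 26.0833 s).
Entry k is valid iff k * 313/12 <= 120 iff k <= 12 * 120 / 313 = 4.6006
n_valid = floor(4.6006) = 4
(n_stale = 12 - 4 = 8)

4


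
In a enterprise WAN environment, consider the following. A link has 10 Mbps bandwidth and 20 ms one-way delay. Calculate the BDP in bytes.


Given: bandwidth = 10 Mbps, delay = 20 ms
BDP in bits = 10 * 10^6 * 20 / 1000
BDP in bits = 200000
BDP in bytes = 200000 / 8 = 25000

25000


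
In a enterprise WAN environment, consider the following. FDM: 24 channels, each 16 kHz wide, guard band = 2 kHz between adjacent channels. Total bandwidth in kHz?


Given: 24 channels, 16 kHz each, guard = 2 kHz
Channel bandwidth = 24 * 16 = 384 kHz
Guard bands = 23 gaps * 2 kHz = 46 kHz
Total = 384 + 46 = 430 kHz

430


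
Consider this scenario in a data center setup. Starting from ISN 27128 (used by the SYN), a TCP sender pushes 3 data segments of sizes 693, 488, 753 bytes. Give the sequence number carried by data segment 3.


The SYN occupies sequence number ISN = 27128, so the first data byte is ISN + 1 = 27129.
SEQ of data segment i = (ISN + 1) + sum of payload sizes of segments 1..i-1.
Segment 1: SEQ = 27129, payload = 693 bytes
Segment 2: SEQ = 27822, payload = 488 bytes
Segment 3: SEQ = 28310, payload = 753 bytes
SEQ of segment 3 = 27129 + 693 + 488 = 28310

28310


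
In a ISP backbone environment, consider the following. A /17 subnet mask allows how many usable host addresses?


Given: subnet mask /17
Host bits = 32 - 17 = 15
Total addresses = 2^15 = 32768
Usable hosts = 32768 - 2 (network + broadcast) = 32766

32766


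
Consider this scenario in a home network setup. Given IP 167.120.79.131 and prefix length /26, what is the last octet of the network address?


Given: IP = 167.120.79.131, prefix = /26
Subnet mask = 255.255.255.192
Last octet of IP: 131
Last octet of mask: 192
Network last octet = 131 AND 192 = 128

128


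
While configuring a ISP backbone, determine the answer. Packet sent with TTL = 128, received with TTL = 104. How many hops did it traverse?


Given: initial TTL = 128, received TTL = 104
Hops = initial TTL - received TTL
Hops = 128 - 104 = 24

24


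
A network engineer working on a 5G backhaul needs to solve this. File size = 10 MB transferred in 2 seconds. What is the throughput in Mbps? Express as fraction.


Given: file = 10 MB, time = 2 s
File in Mb = 10 * 8 = 80 Mb
Throughput = 80 / 2 Mbps
Throughput = 40 Mbps

40


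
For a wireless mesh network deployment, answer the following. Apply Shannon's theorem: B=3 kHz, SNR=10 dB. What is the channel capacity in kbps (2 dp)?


Given: B = 3 kHz, SNR = 10 dB
SNR linear = 10^(10/10) = 10
1 + SNR = 11
log2(11) = 3.4594316186
C = 3 * 1000 * 3.4594316186 = 10378.2949 bps
C = 10.378295 kbps -> 10.38 kbps (2 dp)

10.38


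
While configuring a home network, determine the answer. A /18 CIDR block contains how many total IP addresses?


Given: CIDR prefix /18
Host bits = 32 - 18 = 14
Total addresses = 2^14 = 16384

16384


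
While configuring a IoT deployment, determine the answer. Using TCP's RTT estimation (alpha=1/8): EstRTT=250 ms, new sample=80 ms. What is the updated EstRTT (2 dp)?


Given: EstRTT = 250 ms, SampleRTT = 80 ms, alpha = 1/8
New EstRTT = (1 - alpha) * EstRTT + alpha * SampleRTT
(7/8) * 250 = 218.75
(1/8) * 80 = 10
New EstRTT = 218.75 + 10 = 228.75 ms -> 228.75 ms (2 dp)

228.75


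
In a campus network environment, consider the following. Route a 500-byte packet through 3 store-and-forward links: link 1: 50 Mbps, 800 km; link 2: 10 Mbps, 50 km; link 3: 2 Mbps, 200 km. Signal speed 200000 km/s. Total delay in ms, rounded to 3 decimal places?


Packet = 500 bytes = 4000 bits. Store-and-forward: sum (t_trans + t_prop) per link.
Link 1: t_trans = 4000/(50*10^6) s = 0.0800 ms; t_prop = 800/200000 s = 4.0000 ms; subtotal = 4.0800 ms
Link 2: t_trans = 4000/(10*10^6) s = 0.4000 ms; t_prop = 50/200000 s = 0.2500 ms; subtotal = 0.6500 ms
Link 3: t_trans = 4000/(2*10^6) s = 2.0000 ms; t_prop = 200/200000 s = 1.0000 ms; subtotal = 3.0000 ms
End-to-end = 4.0800 + 0.6500 + 3.0000 = 7.7300 ms -> 7.730 ms (3 dp)

7.730


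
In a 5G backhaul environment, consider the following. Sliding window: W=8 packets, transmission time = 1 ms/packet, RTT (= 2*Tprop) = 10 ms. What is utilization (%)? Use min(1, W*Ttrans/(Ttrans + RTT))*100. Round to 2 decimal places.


Given: W = 8, Ttrans = 1 ms, RTT = 10 ms (= 2 * Tprop, Tprop = 5 ms)
Cycle time = Ttrans + RTT = 1 + 10 = 11 ms (first packet sent until its ACK returns)
W * Ttrans = 8 * 1 = 8 ms of sending per cycle
W * Ttrans / (Ttrans + RTT) = 8 / 11 = 0.727273
U = min(1, 0.727273) = 0.727273
U% = 72.73%

72.73


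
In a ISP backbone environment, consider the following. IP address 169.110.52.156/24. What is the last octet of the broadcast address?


Given: IP = 169.110.52.156, prefix = /24
Host bits = 32 - 24 = 8
Network last octet = 156 AND mask = 0
Host part size = 2^8 - 1 = 255
Broadcast last octet = 0 OR 255 = 255

255


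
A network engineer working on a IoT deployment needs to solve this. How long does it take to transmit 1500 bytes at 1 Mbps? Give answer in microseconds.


Given: packet = 1500 bytes, bandwidth = 1 Mbps
Packet in bits = 1500 * 8 = 12000 bits
Bandwidth = 1 * 10^6 = 1000000 bps
Time = 12000 / 1000000 seconds
Time in us = 12000 * 10^6 / 1000000 = 12000

12000


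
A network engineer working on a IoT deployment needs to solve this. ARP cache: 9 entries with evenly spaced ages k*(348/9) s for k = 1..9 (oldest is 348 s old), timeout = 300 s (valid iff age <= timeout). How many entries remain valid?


Ages are k * 348/9 s for k = 1..9 (spacing = 38.6667 s).
Entry k is valid iff k * 348/9 <= 300 iff k <= 9 * 300 / 348 = 7.7586
n_valid = floor(7.7586) = 7
(n_stale = 9 - 7 = 2)

7


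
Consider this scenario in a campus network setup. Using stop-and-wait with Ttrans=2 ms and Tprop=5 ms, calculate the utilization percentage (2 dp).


Given: Ttrans = 2 ms, Tprop = 5 ms
RTT = 2 * Tprop = 2 * 5 = 10 ms
U = Ttrans / (Ttrans + RTT)
U = 2 / (2 + 10)
U = 2 / 12 = 0.166667
U% = 16.67%

16.67


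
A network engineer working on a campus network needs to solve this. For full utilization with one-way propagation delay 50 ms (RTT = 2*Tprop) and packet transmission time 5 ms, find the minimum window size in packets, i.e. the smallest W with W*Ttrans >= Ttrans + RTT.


Given: Ttrans = 5 ms, RTT = 100 ms (= 2 * Tprop, Tprop = 50 ms)
Time until first ACK returns = Ttrans + RTT = 5 + 100 = 105 ms
Need W * Ttrans >= Ttrans + RTT  ->  W >= (Ttrans + RTT) / Ttrans
(Ttrans + RTT) / Ttrans = 105 / 5 = 21
W_min = ceil(21) = 21

21


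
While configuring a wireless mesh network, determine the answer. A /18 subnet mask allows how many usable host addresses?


Given: subnet mask /18
Host bits = 32 - 18 = 14
Total addresses = 2^14 = 16384
Usable hosts = 16384 - 2 (network + broadcast) = 16382

16382


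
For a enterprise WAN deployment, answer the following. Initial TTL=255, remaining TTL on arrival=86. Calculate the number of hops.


Given: initial TTL = 255, received TTL = 86
Hops = initial TTL - received TTL
Hops = 255 - 86 = 169

169


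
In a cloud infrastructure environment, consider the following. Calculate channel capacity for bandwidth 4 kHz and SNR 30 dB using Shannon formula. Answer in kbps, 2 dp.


Given: B = 4 kHz, SNR = 30 dB
SNR linear = 10^(30/10) = 1000
1 + SNR = 1001
log2(1001) = 9.9672262588
C = 4 * 1000 * 9.9672262588 = 39868.9050 bps
C = 39.868905 kbps -> 39.87 kbps (2 dp)

39.87


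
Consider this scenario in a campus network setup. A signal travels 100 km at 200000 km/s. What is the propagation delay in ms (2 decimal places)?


Given: distance = 100 km, speed = 200000 km/s
Delay = distance / speed = 100 / 200000 seconds
Delay in ms = 100 * 1000 / 200000
Delay = 0.5000 ms
Rounded to 2 dp = 0.50 ms

0.50


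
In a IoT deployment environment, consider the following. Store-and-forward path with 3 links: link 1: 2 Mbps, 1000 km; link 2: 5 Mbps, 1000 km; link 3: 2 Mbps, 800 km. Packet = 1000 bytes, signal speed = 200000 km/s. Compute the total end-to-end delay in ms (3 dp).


Packet = 1000 bytes = 8000 bits. Store-and-forward: sum (t_trans + t_prop) per link.
Link 1: t_trans = 8000/(2*10^6) s = 4.0000 ms; t_prop = 1000/200000 s = 5.0000 ms; subtotal = 9.0000 ms
Link 2: t_trans = 8000/(5*10^6) s = 1.6000 ms; t_prop = 1000/200000 s = 5.0000 ms; subtotal = 6.6000 ms
Link 3: t_trans = 8000/(2*10^6) s = 4.0000 ms; t_prop = 800/200000 s = 4.0000 ms; subtotal = 8.0000 ms
End-to-end = 9.0000 + 6.6000 + 8.0000 = 23.6000 ms -> 23.600 ms (3 dp)

23.600


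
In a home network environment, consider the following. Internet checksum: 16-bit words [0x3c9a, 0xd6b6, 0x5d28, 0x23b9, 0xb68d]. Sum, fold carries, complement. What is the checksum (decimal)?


Given words: [0x3c9a, 0xd6b6, 0x5d28, 0x23b9, 0xb68d]
Step 1: Sum all words
Raw sum = 15514 + 54966 + 23848 + 9145 + 46733 = 150206
Step 2: Fold carry: (19134 + 2) = 19136
One's complement = ~19136 & 0xFFFF = 46399

46399


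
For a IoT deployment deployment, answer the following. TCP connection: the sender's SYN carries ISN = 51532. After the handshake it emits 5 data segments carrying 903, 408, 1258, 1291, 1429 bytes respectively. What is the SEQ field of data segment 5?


The SYN occupies sequence number ISN = 51532, so the first data byte is ISN + 1 = 51533.
SEQ of data segment i = (ISN + 1) + sum of payload sizes of segments 1..i-1.
Segment 1: SEQ = 51533, payload = 903 bytes
Segment 2: SEQ = 52436, payload = 408 bytes
Segment 3: SEQ = 52844, payload = 1258 bytes
Segment 4: SEQ = 54102, payload = 1291 bytes
Segment 5: SEQ = 55393, payload = 1429 bytes
SEQ of segment 5 = 51533 + 903 + 408 + 1258 + 1291 = 55393

55393


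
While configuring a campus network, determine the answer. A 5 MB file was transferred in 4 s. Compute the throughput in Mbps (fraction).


Given: file = 5 MB, time = 4 s
File in Mb = 5 * 8 = 40 Mb
Throughput = 40 / 4 Mbps
Throughput = 10 Mbps

10


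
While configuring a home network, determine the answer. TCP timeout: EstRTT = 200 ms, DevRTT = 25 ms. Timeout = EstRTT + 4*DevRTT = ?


Given: EstRTT = 200 ms, DevRTT = 25 ms
Timeout = EstRTT + 4 * DevRTT
4 * DevRTT = 4 * 25 = 100
Timeout = 200 + 100 = 300 ms

300


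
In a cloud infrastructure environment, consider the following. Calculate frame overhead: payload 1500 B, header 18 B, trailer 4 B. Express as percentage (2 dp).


Given: payload = 1500 B, header = 18 B, trailer = 4 B
Overhead bytes = header + trailer = 18 + 4 = 22
Total frame = payload + overhead = 1500 + 22 = 1522
Overhead % = 22 / 1522 * 100 = 1.4455% -> 1.45% (2 dp)

1.45


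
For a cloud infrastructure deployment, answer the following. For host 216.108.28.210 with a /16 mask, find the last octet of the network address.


Given: IP = 216.108.28.210, prefix = /16
Subnet mask = 255.255.0.0
Last octet of IP: 210
Last octet of mask: 0
Network last octet = 210 AND 0 = 0

0


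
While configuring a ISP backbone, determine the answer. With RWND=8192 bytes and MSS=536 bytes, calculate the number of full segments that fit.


Given: RWND = 8192 bytes, MSS = 536 bytes
Full segments = floor(RWND / MSS)
Full segments = floor(8192 / 536)
Full segments = floor(15.2836) = 15

15


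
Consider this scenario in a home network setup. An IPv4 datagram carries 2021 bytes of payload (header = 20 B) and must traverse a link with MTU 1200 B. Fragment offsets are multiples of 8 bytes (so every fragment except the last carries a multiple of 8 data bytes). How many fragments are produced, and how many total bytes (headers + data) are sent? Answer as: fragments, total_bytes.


Max data per non-final fragment = floor((MTU - header)/8)*8 = floor((1200 - 20)/8)*8 = floor(1180/8)*8 = 1176 B
Final fragment needs no 8-byte alignment: it can carry up to MTU - header = 1180 B
Non-final fragments needed = ceil((payload - 1180) / 1176) = ceil(841/1176) = ceil(0.7151) = 1
Number of fragments = 1 + 1 = 2
Fragment sizes (data): 1 * 1176 B + 845 B (last, 845 <= 1180 OK)
Total bytes sent = payload + n_frags * header = 2021 + 2*20 = 2021 + 40 = 2061 B

2, 2061


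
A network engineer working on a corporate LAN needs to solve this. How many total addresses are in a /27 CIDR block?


Given: CIDR prefix /27
Host bits = 32 - 27 = 5
Total addresses = 2^5 = 32

32


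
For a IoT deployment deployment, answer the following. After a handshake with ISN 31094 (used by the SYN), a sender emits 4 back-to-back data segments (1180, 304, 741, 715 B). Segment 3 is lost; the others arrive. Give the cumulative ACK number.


SYN uses sequence number 31094; first data byte = ISN + 1 = 31095.
Segment 1: SEQ = 31095, len = 1180 B, covers [31095, 32274]
Segment 2: SEQ = 32275, len = 304 B, covers [32275, 32578]
Segment 3: SEQ = 32579, len = 741 B, covers [32579, 33319] [LOST]
Segment 4: SEQ = 33320, len = 715 B, covers [33320, 34034]
In-order data received: bytes [31095, 32578] (segments 1..2).
Segment 3 missing -> gap begins at byte 32579; later segments buffered out of order.
Cumulative ACK = next expected in-order byte = 31095 + 1180 + 304 = 32579

32579


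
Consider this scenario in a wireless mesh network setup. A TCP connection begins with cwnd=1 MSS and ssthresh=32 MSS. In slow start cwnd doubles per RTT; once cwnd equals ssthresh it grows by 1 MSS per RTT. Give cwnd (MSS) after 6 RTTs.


RTT 0: cwnd = 1 MSS (initial)
RTT 1: cwnd = 2 MSS (slow start, doubled)
RTT 2: cwnd = 4 MSS (slow start, doubled)
RTT 3: cwnd = 8 MSS (slow start, doubled)
RTT 4: cwnd = 16 MSS (slow start, doubled)
RTT 5: cwnd = 32 MSS (slow start, doubled)
RTT 6: cwnd = 33 MSS (congestion avoidance, +1)

33


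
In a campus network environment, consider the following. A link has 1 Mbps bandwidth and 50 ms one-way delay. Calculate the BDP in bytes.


Given: bandwidth = 1 Mbps, delay = 50 ms
BDP in bits = 1 * 10^6 * 50 / 1000
BDP in bits = 50000
BDP in bytes = 50000 / 8 = 6250

6250


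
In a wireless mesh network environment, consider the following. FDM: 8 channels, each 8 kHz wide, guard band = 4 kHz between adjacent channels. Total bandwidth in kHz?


Given: 8 channels, 8 kHz each, guard = 4 kHz
Channel bandwidth = 8 * 8 = 64 kHz
Guard bands = 7 gaps * 4 kHz = 28 kHz
Total = 64 + 28 = 92 kHz

92


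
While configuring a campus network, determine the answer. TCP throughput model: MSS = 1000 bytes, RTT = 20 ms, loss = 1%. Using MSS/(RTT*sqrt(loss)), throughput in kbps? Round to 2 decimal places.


Given: MSS = 1000 bytes, RTT = 20 ms, loss = 1%
RTT in seconds = 20 / 1000 = 0.02
Loss rate = 1% = 0.01
sqrt(loss) = sqrt(0.01) = 0.1
Throughput (bytes/s) = 1000 / (0.02 * 0.1) = 500000.0000
Throughput (kbps) = 500000.0000 * 8 / 1000 = 4000.000000 -> 4000.00 kbps (2 dp)

4000.00


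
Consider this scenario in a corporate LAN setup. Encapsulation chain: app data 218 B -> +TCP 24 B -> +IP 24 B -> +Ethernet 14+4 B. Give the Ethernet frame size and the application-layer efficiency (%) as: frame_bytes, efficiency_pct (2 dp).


TCP segment = 218 + 24 = 242 B
IP packet = 242 + 24 = 266 B
Ethernet frame = 266 + 14 + 4 = 284 B
Efficiency = app / frame = 218 / 284 = 0.767606 = 76.7606% -> 76.76% (2 dp)

284, 76.76


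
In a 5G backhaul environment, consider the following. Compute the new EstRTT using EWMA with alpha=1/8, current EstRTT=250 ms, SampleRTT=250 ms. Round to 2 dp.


Given: EstRTT = 250 ms, SampleRTT = 250 ms, alpha = 1/8
New EstRTT = (1 - alpha) * EstRTT + alpha * SampleRTT
(7/8) * 250 = 218.75
(1/8) * 250 = 31.25
New EstRTT = 218.75 + 31.25 = 250 ms -> 250.00 ms (2 dp)

250.00


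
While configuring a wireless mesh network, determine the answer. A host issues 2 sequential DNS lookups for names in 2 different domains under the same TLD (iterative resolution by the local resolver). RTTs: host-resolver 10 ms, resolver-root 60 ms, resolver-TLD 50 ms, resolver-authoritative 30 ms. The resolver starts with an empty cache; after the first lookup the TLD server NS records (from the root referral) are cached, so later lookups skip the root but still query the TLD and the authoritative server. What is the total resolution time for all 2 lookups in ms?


Lookup 1 (cold cache): local + root + TLD + auth = 10 + 60 + 50 + 30 = 150 ms
Lookups 2..2 (TLD NS cached -> skip root; new domain -> still ask TLD and auth): local + TLD + auth = 10 + 50 + 30 = 90 ms each
Remaining 1 lookups: 1 * 90 = 90 ms
Total = 150 + 90 = 240 ms

240


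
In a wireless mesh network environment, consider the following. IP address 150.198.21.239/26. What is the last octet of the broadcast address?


Given: IP = 150.198.21.239, prefix = /26
Host bits = 32 - 26 = 6
Network last octet = 239 AND mask = 192
Host part size = 2^6 - 1 = 63
Broadcast last octet = 192 OR 63 = 255

255


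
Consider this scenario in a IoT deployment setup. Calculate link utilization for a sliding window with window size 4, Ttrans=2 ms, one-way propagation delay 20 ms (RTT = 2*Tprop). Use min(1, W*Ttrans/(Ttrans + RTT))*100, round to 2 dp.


Given: W = 4, Ttrans = 2 ms, RTT = 40 ms (= 2 * Tprop, Tprop = 20 ms)
Cycle time = Ttrans + RTT = 2 + 40 = 42 ms (first packet sent until its ACK returns)
W * Ttrans = 4 * 2 = 8 ms of sending per cycle
W * Ttrans / (Ttrans + RTT) = 8 / 42 = 0.190476
U = min(1, 0.190476) = 0.190476
U% = 19.05%

19.05


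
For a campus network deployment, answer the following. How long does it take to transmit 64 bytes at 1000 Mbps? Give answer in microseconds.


Given: packet = 64 bytes, bandwidth = 1000 Mbps
Packet in bits = 64 * 8 = 512 bits
Bandwidth = 1000 * 10^6 = 1000000000 bps
Time = 512 / 1000000000 seconds
Time in us = 512 * 10^6 / 1000000000 = 0.512

0.512


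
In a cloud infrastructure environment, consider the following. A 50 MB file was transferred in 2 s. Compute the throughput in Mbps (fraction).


Given: file = 50 MB, time = 2 s
File in Mb = 50 * 8 = 400 Mb
Throughput = 400 / 2 Mbps
Throughput = 200 Mbps

200


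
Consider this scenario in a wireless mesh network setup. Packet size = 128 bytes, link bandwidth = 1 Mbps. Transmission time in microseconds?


Given: packet = 128 bytes, bandwidth = 1 Mbps
Packet in bits = 128 * 8 = 1024 bits
Bandwidth = 1 * 10^6 = 1000000 bps
Time = 1024 / 1000000 seconds
Time in us = 1024 * 10^6 / 1000000 = 1024

1024


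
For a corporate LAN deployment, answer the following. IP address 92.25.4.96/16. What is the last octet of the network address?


Given: IP = 92.25.4.96, prefix = /16
Subnet mask = 255.255.0.0
Last octet of IP: 96
Last octet of mask: 0
Network last octet = 96 AND 0 = 0

0


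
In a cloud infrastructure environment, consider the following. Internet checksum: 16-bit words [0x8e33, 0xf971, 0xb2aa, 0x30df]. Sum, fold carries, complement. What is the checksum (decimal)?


Given words: [0x8e33, 0xf971, 0xb2aa, 0x30df]
Step 1: Sum all words
Raw sum = 36403 + 63857 + 45738 + 12511 = 158509
Step 2: Fold carry: (27437 + 2) = 27439
One's complement = ~27439 & 0xFFFF = 38096

38096


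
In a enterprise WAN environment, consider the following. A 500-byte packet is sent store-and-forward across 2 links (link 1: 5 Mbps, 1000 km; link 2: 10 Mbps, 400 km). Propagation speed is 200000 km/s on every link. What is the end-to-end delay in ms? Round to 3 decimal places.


Packet = 500 bytes = 4000 bits. Store-and-forward: sum (t_trans + t_prop) per link.
Link 1: t_trans = 4000/(5*10^6) s = 0.8000 ms; t_prop = 1000/200000 s = 5.0000 ms; subtotal = 5.8000 ms
Link 2: t_trans = 4000/(10*10^6) s = 0.4000 ms; t_prop = 400/200000 s = 2.0000 ms; subtotal = 2.4000 ms
End-to-end = 5.8000 + 2.4000 = 8.2000 ms -> 8.200 ms (3 dp)

8.200


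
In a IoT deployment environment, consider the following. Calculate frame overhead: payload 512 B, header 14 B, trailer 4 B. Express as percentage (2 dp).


Given: payload = 512 B, header = 14 B, trailer = 4 B
Overhead bytes = header + trailer = 14 + 4 = 18
Total frame = payload + overhead = 512 + 18 = 530
Overhead % = 18 / 530 * 100 = 3.3962% -> 3.40% (2 dp)

3.40


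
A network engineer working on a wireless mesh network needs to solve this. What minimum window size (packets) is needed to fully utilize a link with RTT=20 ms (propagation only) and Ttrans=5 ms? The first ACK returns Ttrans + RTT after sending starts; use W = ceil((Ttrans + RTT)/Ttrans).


Given: Ttrans = 5 ms, RTT = 20 ms (= 2 * Tprop, Tprop = 10 ms)
Time until first ACK returns = Ttrans + RTT = 5 + 20 = 25 ms
Need W * Ttrans >= Ttrans + RTT  ->  W >= (Ttrans + RTT) / Ttrans
(Ttrans + RTT) / Ttrans = 25 / 5 = 5
W_min = ceil(5) = 5

5


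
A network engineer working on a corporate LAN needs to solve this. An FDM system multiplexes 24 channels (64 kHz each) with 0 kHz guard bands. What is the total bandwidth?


Given: 24 channels, 64 kHz each, guard = 0 kHz
Channel bandwidth = 24 * 64 = 1536 kHz
Guard bands = 23 gaps * 0 kHz = 0 kHz
Total = 1536 + 0 = 1536 kHz

1536


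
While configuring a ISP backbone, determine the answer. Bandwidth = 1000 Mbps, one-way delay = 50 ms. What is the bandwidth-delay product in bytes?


Given: bandwidth = 1000 Mbps, delay = 50 ms
BDP in bits = 1000 * 10^6 * 50 / 1000
BDP in bits = 50000000
BDP in bytes = 50000000 / 8 = 6250000

6250000


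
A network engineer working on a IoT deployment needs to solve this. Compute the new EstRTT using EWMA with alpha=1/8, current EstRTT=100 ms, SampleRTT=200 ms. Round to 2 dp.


Given: EstRTT = 100 ms, SampleRTT = 200 ms, alpha = 1/8
New EstRTT = (1 - alpha) * EstRTT + alpha * SampleRTT
(7/8) * 100 = 87.5
(1/8) * 200 = 25
New EstRTT = 87.5 + 25 = 112.5 ms -> 112.50 ms (2 dp)

112.50


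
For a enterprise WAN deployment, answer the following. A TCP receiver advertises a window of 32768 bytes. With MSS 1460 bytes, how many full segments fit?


Given: RWND = 32768 bytes, MSS = 1460 bytes
Full segments = floor(RWND / MSS)
Full segments = floor(32768 / 1460)
Full segments = floor(22.4438) = 22

22


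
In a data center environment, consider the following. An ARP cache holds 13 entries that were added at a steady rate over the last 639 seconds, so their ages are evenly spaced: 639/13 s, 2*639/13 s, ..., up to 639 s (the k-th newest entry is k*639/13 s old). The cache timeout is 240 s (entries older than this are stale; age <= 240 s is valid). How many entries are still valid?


Ages are k * 639/13 s for k = 1..13 (spacing = 49.1538 s).
Entry k is valid iff k * 639/13 <= 240 iff k <= 13 * 240 / 639 = 4.8826
n_valid = floor(4.8826) = 4
(n_stale = 13 - 4 = 9)

4


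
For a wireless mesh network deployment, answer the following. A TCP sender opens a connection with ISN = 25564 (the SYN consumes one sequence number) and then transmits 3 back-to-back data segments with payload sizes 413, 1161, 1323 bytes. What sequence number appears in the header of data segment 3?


The SYN occupies sequence number ISN = 25564, so the first data byte is ISN + 1 = 25565.
SEQ of data segment i = (ISN + 1) + sum of payload sizes of segments 1..i-1.
Segment 1: SEQ = 25565, payload = 413 bytes
Segment 2: SEQ = 25978, payload = 1161 bytes
Segment 3: SEQ = 27139, payload = 1323 bytes
SEQ of segment 3 = 25565 + 413 + 1161 = 27139

27139


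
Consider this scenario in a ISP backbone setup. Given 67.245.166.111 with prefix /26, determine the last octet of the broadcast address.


Given: IP = 67.245.166.111, prefix = /26
Host bits = 32 - 26 = 6
Network last octet = 111 AND mask = 64
Host part size = 2^6 - 1 = 63
Broadcast last octet = 64 OR 63 = 127

127


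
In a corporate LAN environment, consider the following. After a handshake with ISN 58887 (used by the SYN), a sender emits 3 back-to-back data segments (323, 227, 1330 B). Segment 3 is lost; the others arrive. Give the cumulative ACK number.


SYN uses sequence number 58887; first data byte = ISN + 1 = 58888.
Segment 1: SEQ = 58888, len = 323 B, covers [58888, 59210]
Segment 2: SEQ = 59211, len = 227 B, covers [59211, 59437]
Segment 3: SEQ = 59438, len = 1330 B, covers [59438, 60767] [LOST]
In-order data received: bytes [58888, 59437] (segments 1..2).
Segment 3 missing -> gap begins at byte 59438.
Cumulative ACK = next expected in-order byte = 58888 + 323 + 227 = 59438

59438
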